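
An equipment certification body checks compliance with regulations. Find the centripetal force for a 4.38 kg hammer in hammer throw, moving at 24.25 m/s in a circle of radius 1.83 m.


Fc = m * v^2 / r
v^2 = 24.25^2 = 588.0625
Fc = 4.38 * 588.0625 / 1.83
Fc = 2575.7137 / 1.83 = 1407.4939 N

1407.4939 N


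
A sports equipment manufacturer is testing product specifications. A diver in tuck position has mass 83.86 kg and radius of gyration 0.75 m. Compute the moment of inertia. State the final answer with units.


I = m * k^2
I = 83.86 * 0.75^2
I = 83.86 * 0.5625 = 47.1713 kg*m^2

47.1713 kg*m^2


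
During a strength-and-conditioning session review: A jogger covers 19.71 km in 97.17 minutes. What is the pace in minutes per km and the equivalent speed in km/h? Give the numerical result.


Pace = time / distance = 97.17 min / 19.71 km = 4.93 min/km
Speed = distance / time_in_hours = 19.71 / 1.6195 hr
Speed = 12.1704 km/h

4.93 min/km, 12.1704 km/h


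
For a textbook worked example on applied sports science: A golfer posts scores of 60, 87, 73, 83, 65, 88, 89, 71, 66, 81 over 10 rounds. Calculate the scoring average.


Average = sum / n
Sum = 763
Average = 763 / 10 = 76.3

76.3


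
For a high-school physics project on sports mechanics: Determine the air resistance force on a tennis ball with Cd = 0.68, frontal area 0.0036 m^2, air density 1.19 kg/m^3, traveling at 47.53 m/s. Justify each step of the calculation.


Fd = 0.5 * Cd * rho * A * v^2
Fd = 0.5 * 0.68 * 1.19 * 0.0036 * 47.53^2
v^2 = 2259.1009
Fd = 0.5 * 0.68 * 1.19 * 0.0036 * 2259.1009 = 3.2905 N

3.2905 N


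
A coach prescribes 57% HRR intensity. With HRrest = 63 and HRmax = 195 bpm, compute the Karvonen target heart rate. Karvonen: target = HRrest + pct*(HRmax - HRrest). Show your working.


Target = HRrest + pct*(HRmax - HRrest)
Heart rate reserve = HRmax - HRrest = 195 - 63 = 132 bpm
Fraction = 57% = 0.57
Target = 63 + 0.57 * 132
Target = 63 + 75.24 = 138.24 bpm

138.24 bpm


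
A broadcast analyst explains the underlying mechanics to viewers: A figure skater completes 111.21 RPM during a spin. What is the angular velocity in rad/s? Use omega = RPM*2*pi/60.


omega = RPM * 2 * pi / 60
omega = 111.21 * 2 * 3.14159 / 60
omega = 698.753 / 60 = 11.6459 rad/s

11.6459 rad/s


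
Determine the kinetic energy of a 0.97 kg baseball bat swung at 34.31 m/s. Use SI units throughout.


KE = 0.5 * m * v^2
KE = 0.5 * 0.97 * 34.31^2
KE = 0.5 * 0.97 * 1177.1761 = 570.9304 J

570.9304 J


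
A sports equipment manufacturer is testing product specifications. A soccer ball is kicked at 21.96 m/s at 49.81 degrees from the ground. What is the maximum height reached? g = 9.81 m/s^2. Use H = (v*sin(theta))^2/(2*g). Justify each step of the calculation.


H = (v*sin(theta))^2 / (2*g)
vy = v*sin(theta) = 21.96 * sin(49.81 deg) = 16.7754 m/s
H = vy^2 / (2*g) = 281.4152 / (2*9.81)
H = 281.4152 / 19.62 = 14.3433 m

14.3433 m


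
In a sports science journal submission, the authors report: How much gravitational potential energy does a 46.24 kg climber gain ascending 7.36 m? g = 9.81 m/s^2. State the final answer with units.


PE = m * g * h
PE = 46.24 * 9.81 * 7.36
PE = 453.6144 * 7.36 = 3338.602 J

3338.602 J


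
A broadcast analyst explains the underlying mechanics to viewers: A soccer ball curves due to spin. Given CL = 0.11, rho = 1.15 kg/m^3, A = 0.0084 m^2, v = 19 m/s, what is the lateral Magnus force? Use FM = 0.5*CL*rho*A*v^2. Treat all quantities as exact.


FM = 0.5 * CL * rho * A * v^2
FM = 0.5 * 0.11 * 1.15 * 0.0084 * 19^2
v^2 = 361
FM = 0.5 * 0.11 * 1.15 * 0.0084 * 361 = 0.1918 N

0.1918 N


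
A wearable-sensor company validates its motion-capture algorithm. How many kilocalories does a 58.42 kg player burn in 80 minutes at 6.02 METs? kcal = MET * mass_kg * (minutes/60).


kcal = MET * mass * time_hr
Convert time: 80 min = 1.3333 hr
kcal = 6.02 * 58.42 * 1.3333
kcal = 468.9179 kcal

468.9179 kcal


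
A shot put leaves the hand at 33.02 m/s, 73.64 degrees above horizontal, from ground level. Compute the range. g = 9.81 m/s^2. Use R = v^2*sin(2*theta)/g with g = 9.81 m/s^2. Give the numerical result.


R = v^2 * sin(2*theta) / g
Convert angle to radians: theta = 73.64 deg = 1.2853 rad
sin(2*theta) = sin(2.5705) = 0.5405
R = 33.02^2 * 0.5405 / 9.81
R = 1090.3204 * 0.5405 / 9.81 = 60.077 m

60.077 m


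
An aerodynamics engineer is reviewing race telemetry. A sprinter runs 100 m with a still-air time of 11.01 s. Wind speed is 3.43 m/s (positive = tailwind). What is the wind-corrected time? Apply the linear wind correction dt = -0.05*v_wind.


dt = -0.05 * v_wind = -0.05 * 3.43 = -0.1715 s
t_corrected = t_still + dt = 11.01 + (-0.1715)
t_corrected = 10.8385 s

10.8385 s


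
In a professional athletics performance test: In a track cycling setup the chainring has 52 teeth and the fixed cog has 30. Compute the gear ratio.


GR = front_teeth / rear_teeth
GR = 52 / 30
GR = 1.7333

1.7333


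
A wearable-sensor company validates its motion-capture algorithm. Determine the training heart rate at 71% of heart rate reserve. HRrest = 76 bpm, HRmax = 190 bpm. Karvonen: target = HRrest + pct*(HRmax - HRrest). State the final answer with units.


Target = HRrest + pct*(HRmax - HRrest)
Heart rate reserve = HRmax - HRrest = 190 - 76 = 114 bpm
Fraction = 71% = 0.71
Target = 76 + 0.71 * 114
Target = 76 + 80.94 = 156.94 bpm

156.94 bpm


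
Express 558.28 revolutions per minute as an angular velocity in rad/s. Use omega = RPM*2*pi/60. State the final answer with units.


omega = RPM * 2 * pi / 60
omega = 558.28 * 2 * 3.14159 / 60
omega = 3507.7767 / 60 = 58.4629 rad/s

58.4629 rad/s


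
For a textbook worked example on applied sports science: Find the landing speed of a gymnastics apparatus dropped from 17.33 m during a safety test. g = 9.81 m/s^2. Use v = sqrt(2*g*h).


v = sqrt(2 * g * h)
v = sqrt(2 * 9.81 * 17.33)
v = sqrt(340.0146) = 18.4395 m/s

18.4395 m/s


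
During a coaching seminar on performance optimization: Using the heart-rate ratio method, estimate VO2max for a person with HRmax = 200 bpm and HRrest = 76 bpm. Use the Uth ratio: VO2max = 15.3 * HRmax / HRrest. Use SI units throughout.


VO2max = 15.3 * HRmax / HRrest
VO2max = 15.3 * 200 / 76
VO2max = 3060 / 76 = 40.2632 mL/kg/min

40.2632 mL/kg/min


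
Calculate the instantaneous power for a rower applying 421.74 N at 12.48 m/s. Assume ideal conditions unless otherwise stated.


P = F * v
P = 421.74 * 12.48
P = 5263.3152 W

5263.3152 W


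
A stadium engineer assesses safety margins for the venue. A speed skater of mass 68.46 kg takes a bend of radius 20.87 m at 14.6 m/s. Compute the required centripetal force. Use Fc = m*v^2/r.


Fc = m * v^2 / r
v^2 = 14.6^2 = 213.16
Fc = 68.46 * 213.16 / 20.87
Fc = 14592.9336 / 20.87 = 699.2302 N

699.2302 N


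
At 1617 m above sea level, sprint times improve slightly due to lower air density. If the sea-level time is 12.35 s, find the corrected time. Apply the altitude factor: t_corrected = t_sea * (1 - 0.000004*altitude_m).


Correction factor = 1 - 0.000004 * 1617 = 0.993532
t_corrected = t_sea * factor = 12.35 * 0.993532
t_corrected = 12.2701 s

12.2701 s


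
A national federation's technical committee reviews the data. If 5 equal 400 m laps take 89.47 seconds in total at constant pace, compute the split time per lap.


Split time = total_time / n_laps = 89.47 / 5
Split time = 17.894 s per lap

17.894 s


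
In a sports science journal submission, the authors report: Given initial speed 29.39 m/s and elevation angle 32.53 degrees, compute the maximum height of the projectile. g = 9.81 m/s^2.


H = (v*sin(theta))^2 / (2*g)
vy = v*sin(theta) = 29.39 * sin(32.53 deg) = 15.8042 m/s
H = vy^2 / (2*g) = 249.7731 / (2*9.81)
H = 249.7731 / 19.62 = 12.7305 m

12.7305 m


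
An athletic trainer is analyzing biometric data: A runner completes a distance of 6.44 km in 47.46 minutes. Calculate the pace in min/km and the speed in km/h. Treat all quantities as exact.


Pace = time / distance = 47.46 min / 6.44 km = 7.3696 min/km
Speed = distance / time_in_hours = 6.44 / 0.791 hr
Speed = 8.1416 km/h

7.3696 min/km, 8.1416 km/h


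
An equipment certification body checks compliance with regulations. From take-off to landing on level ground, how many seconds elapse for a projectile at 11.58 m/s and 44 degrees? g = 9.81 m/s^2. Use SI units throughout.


T = 2*v*sin(theta)/g
sin(theta) = sin(44 deg) = 0.6947
T = 2*11.58*0.6947 / 9.81
T = 16.0883 / 9.81 = 1.64 s

1.64 s


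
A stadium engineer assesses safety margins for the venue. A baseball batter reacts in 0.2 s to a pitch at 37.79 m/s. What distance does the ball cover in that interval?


d = v * t
d = 37.79 * 0.2
d = 7.558 m

7.558 m


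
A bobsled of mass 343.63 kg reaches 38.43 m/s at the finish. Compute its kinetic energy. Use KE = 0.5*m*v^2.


KE = 0.5 * m * v^2
KE = 0.5 * 343.63 * 38.43^2
KE = 0.5 * 343.63 * 1476.8649 = 253747.5428 J

253747.5428 J


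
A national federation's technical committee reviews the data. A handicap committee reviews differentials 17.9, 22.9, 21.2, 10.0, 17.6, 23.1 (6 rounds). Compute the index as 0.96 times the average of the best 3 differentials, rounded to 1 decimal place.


All differentials: 17.9, 22.9, 21.2, 10.0, 17.6, 23.1
Sorted: 10.0, 17.6, 17.9, 21.2, 22.9, 23.1
Best 3: 10.0, 17.6, 17.9
Average of best = 45.5 / 3 = 15.1667
Raw index = 15.1667 * 0.96 = 14.56
Handicap index = round(14.56, 1) = 14.6

14.6


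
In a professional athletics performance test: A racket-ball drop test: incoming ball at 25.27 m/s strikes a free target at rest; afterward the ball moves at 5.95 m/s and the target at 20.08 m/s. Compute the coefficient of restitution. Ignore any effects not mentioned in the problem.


e = (v2_after - v1_after) / (v1_before - v2_before)
Numerator = 20.08 - 5.95 = 14.13
Denominator = 25.27 - 0 = 25.27
e = 14.13 / 25.27 = 0.5592

0.5592


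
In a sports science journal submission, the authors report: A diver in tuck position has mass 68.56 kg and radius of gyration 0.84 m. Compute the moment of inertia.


I = m * k^2
I = 68.56 * 0.84^2
I = 68.56 * 0.7056 = 48.3759 kg*m^2

48.3759 kg*m^2


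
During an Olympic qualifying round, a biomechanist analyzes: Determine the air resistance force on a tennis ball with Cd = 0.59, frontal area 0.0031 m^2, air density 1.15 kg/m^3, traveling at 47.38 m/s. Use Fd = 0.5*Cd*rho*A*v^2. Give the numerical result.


Fd = 0.5 * Cd * rho * A * v^2
Fd = 0.5 * 0.59 * 1.15 * 0.0031 * 47.38^2
v^2 = 2244.8644
Fd = 0.5 * 0.59 * 1.15 * 0.0031 * 2244.8644 = 2.3609 N

2.3609 N


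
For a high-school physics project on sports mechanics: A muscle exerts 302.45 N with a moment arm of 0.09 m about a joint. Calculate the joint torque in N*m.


tau = F * d
tau = 302.45 * 0.09
tau = 27.2205 N*m

27.2205 N*m


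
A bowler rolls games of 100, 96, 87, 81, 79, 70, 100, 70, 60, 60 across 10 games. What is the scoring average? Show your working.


Average = sum / n
Sum = 803
Average = 803 / 10 = 80.3

80.3


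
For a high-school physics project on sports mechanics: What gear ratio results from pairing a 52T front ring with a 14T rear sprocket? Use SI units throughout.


GR = front_teeth / rear_teeth
GR = 52 / 14
GR = 3.7143

3.7143


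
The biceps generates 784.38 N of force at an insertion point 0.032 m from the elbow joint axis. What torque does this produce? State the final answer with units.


tau = F * d
tau = 784.38 * 0.032
tau = 25.1002 N*m

25.1002 N*m


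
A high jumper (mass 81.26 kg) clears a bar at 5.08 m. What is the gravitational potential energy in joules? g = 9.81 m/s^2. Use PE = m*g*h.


PE = m * g * h
PE = 81.26 * 9.81 * 5.08
PE = 797.1606 * 5.08 = 4049.5758 J

4049.5758 J


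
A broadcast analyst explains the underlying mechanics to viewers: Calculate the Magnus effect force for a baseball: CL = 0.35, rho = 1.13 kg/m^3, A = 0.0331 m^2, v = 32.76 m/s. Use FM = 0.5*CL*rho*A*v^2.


FM = 0.5 * CL * rho * A * v^2
FM = 0.5 * 0.35 * 1.13 * 0.0331 * 32.76^2
v^2 = 1073.2176
FM = 0.5 * 0.35 * 1.13 * 0.0331 * 1073.2176 = 7.0248 N

7.0248 N


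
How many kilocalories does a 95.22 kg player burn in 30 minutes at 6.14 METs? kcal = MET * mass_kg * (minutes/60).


kcal = MET * mass * time_hr
Convert time: 30 min = 0.5 hr
kcal = 6.14 * 95.22 * 0.5
kcal = 292.3254 kcal

292.3254 kcal


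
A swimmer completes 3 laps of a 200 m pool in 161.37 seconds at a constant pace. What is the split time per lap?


Split time = total_time / n_laps = 161.37 / 3
Split time = 53.79 s per lap

53.79 s


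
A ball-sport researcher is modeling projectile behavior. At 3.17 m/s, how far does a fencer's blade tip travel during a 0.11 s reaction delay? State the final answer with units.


d = v * t
d = 3.17 * 0.11
d = 0.3487 m

0.3487 m


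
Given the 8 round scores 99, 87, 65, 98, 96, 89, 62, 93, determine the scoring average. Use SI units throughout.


Average = sum / n
Sum = 689
Average = 689 / 8 = 86.125

86.125


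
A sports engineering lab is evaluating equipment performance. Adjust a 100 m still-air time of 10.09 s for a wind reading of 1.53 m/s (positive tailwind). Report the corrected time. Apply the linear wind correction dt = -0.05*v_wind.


dt = -0.05 * v_wind = -0.05 * 1.53 = -0.0765 s
t_corrected = t_still + dt = 10.09 + (-0.0765)
t_corrected = 10.0135 s

10.0135 s


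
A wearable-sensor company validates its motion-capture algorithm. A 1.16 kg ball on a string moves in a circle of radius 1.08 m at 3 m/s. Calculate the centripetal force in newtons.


Fc = m * v^2 / r
v^2 = 3^2 = 9
Fc = 1.16 * 9 / 1.08
Fc = 10.44 / 1.08 = 9.6667 N

9.6667 N


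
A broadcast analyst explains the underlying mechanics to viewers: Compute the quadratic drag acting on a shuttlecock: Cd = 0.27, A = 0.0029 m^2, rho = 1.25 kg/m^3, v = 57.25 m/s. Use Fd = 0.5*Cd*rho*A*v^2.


Fd = 0.5 * Cd * rho * A * v^2
Fd = 0.5 * 0.27 * 1.25 * 0.0029 * 57.25^2
v^2 = 3277.5625
Fd = 0.5 * 0.27 * 1.25 * 0.0029 * 3277.5625 = 1.604 N

1.604 N


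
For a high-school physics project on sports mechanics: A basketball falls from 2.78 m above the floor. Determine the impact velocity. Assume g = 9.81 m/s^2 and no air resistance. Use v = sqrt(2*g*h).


v = sqrt(2 * g * h)
v = sqrt(2 * 9.81 * 2.78)
v = sqrt(54.5436) = 7.3854 m/s

7.3854 m/s


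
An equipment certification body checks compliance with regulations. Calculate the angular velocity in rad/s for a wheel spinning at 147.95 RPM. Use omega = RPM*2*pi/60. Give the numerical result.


omega = RPM * 2 * pi / 60
omega = 147.95 * 2 * 3.14159 / 60
omega = 929.5973 / 60 = 15.4933 rad/s

15.4933 rad/s


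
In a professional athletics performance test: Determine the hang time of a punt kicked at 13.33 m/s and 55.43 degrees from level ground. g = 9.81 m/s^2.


T = 2*v*sin(theta)/g
sin(theta) = sin(55.43 deg) = 0.8234
T = 2*13.33*0.8234 / 9.81
T = 21.9527 / 9.81 = 2.2378 s

2.2378 s


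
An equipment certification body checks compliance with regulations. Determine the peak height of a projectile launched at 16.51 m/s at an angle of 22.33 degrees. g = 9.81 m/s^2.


H = (v*sin(theta))^2 / (2*g)
vy = v*sin(theta) = 16.51 * sin(22.33 deg) = 6.2728 m/s
H = vy^2 / (2*g) = 39.3483 / (2*9.81)
H = 39.3483 / 19.62 = 2.0055 m

2.0055 m


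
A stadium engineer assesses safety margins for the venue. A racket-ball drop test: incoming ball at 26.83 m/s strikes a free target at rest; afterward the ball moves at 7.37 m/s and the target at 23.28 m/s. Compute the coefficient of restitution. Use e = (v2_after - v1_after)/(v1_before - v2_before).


e = (v2_after - v1_after) / (v1_before - v2_before)
Numerator = 23.28 - 7.37 = 15.91
Denominator = 26.83 - 0 = 26.83
e = 15.91 / 26.83 = 0.593

0.593


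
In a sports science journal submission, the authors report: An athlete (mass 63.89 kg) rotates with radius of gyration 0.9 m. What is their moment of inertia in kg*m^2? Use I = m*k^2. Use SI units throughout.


I = m * k^2
I = 63.89 * 0.9^2
I = 63.89 * 0.81 = 51.7509 kg*m^2

51.7509 kg*m^2


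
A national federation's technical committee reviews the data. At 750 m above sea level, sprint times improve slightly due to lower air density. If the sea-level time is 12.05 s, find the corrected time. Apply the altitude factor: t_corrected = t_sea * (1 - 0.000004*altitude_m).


Correction factor = 1 - 0.000004 * 750 = 0.997
t_corrected = t_sea * factor = 12.05 * 0.997
t_corrected = 12.0139 s

12.0139 s


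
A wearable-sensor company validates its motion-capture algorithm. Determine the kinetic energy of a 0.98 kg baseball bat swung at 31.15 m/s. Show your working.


KE = 0.5 * m * v^2
KE = 0.5 * 0.98 * 31.15^2
KE = 0.5 * 0.98 * 970.3225 = 475.458 J

475.458 J


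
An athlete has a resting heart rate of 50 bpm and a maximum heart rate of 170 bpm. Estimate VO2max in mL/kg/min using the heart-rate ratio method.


VO2max = 15.3 * HRmax / HRrest
VO2max = 15.3 * 170 / 50
VO2max = 2601 / 50 = 52.02 mL/kg/min

52.02 mL/kg/min


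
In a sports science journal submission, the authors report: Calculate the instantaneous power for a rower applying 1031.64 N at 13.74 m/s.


P = F * v
P = 1031.64 * 13.74
P = 14174.7336 W

14174.7336 W


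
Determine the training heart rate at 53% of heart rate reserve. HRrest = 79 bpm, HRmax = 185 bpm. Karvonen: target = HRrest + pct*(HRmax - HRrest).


Target = HRrest + pct*(HRmax - HRrest)
Heart rate reserve = HRmax - HRrest = 185 - 79 = 106 bpm
Fraction = 53% = 0.53
Target = 79 + 0.53 * 106
Target = 79 + 56.18 = 135.18 bpm

135.18 bpm


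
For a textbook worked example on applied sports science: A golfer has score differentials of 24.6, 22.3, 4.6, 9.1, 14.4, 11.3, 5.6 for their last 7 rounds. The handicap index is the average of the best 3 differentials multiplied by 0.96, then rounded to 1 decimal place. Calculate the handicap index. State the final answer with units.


All differentials: 24.6, 22.3, 4.6, 9.1, 14.4, 11.3, 5.6
Sorted: 4.6, 5.6, 9.1, 11.3, 14.4, 22.3, 24.6
Best 3: 4.6, 5.6, 9.1
Average of best = 19.3 / 3 = 6.4333
Raw index = 6.4333 * 0.96 = 6.176
Handicap index = round(6.176, 1) = 6.2

6.2


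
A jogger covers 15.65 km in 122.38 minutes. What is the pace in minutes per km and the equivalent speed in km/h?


Pace = time / distance = 122.38 min / 15.65 km = 7.8198 min/km
Speed = distance / time_in_hours = 15.65 / 2.0397 hr
Speed = 7.6728 km/h

7.8198 min/km, 7.6728 km/h


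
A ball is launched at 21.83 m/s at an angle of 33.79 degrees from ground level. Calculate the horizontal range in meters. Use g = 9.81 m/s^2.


R = v^2 * sin(2*theta) / g
Convert angle to radians: theta = 33.79 deg = 0.5897 rad
sin(2*theta) = sin(1.1795) = 0.9244
R = 21.83^2 * 0.9244 / 9.81
R = 476.5489 * 0.9244 / 9.81 = 44.906 m

44.906 m


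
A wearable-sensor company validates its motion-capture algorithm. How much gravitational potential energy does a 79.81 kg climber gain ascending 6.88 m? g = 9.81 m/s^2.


PE = m * g * h
PE = 79.81 * 9.81 * 6.88
PE = 782.9361 * 6.88 = 5386.6004 J

5386.6004 J


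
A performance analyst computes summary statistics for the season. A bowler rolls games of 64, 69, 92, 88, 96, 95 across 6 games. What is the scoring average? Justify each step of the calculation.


Average = sum / n
Sum = 504
Average = 504 / 6 = 84

84


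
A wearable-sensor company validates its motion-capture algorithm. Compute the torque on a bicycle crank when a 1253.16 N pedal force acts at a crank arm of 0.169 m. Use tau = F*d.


tau = F * d
tau = 1253.16 * 0.169
tau = 211.784 N*m

211.784 N*m


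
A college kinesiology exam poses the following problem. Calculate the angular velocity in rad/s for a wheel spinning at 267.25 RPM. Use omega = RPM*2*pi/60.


omega = RPM * 2 * pi / 60
omega = 267.25 * 2 * 3.14159 / 60
omega = 1679.1813 / 60 = 27.9864 rad/s

27.9864 rad/s


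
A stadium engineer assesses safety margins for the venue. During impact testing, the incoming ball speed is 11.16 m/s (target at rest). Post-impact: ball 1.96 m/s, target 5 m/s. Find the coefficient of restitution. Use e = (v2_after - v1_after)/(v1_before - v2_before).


e = (v2_after - v1_after) / (v1_before - v2_before)
Numerator = 5 - 1.96 = 3.04
Denominator = 11.16 - 0 = 11.16
e = 3.04 / 11.16 = 0.2724

0.2724


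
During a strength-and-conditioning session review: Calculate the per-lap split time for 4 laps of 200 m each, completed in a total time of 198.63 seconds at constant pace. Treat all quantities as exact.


Split time = total_time / n_laps = 198.63 / 4
Split time = 49.6575 s per lap

49.6575 s


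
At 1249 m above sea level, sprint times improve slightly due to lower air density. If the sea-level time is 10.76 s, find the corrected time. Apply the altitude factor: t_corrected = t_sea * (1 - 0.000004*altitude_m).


Correction factor = 1 - 0.000004 * 1249 = 0.995004
t_corrected = t_sea * factor = 10.76 * 0.995004
t_corrected = 10.7062 s

10.7062 s


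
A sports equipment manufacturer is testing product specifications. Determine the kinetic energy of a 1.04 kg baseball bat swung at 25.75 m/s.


KE = 0.5 * m * v^2
KE = 0.5 * 1.04 * 25.75^2
KE = 0.5 * 1.04 * 663.0625 = 344.7925 J

344.7925 J


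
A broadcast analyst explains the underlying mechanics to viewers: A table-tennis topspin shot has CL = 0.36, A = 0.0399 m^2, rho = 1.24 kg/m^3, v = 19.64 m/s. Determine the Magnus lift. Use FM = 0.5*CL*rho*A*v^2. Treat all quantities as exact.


FM = 0.5 * CL * rho * A * v^2
FM = 0.5 * 0.36 * 1.24 * 0.0399 * 19.64^2
v^2 = 385.7296
FM = 0.5 * 0.36 * 1.24 * 0.0399 * 385.7296 = 3.4352 N

3.4352 N


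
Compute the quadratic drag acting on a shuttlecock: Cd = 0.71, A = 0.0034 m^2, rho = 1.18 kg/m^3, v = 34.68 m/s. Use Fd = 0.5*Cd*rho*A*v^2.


Fd = 0.5 * Cd * rho * A * v^2
Fd = 0.5 * 0.71 * 1.18 * 0.0034 * 34.68^2
v^2 = 1202.7024
Fd = 0.5 * 0.71 * 1.18 * 0.0034 * 1202.7024 = 1.713 N

1.713 N


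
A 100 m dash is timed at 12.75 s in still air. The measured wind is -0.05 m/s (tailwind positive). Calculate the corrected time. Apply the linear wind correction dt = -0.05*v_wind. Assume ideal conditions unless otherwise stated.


dt = -0.05 * v_wind = -0.05 * -0.05 = 0.0025 s
t_corrected = t_still + dt = 12.75 + (0.0025)
t_corrected = 12.7525 s

12.7525 s


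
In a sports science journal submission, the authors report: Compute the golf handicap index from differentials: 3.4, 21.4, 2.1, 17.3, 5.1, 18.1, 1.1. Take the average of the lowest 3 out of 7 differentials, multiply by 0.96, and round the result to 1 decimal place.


All differentials: 3.4, 21.4, 2.1, 17.3, 5.1, 18.1, 1.1
Sorted: 1.1, 2.1, 3.4, 5.1, 17.3, 18.1, 21.4
Best 3: 1.1, 2.1, 3.4
Average of best = 6.6 / 3 = 2.2
Raw index = 2.2 * 0.96 = 2.112
Handicap index = round(2.112, 1) = 2.1

2.1


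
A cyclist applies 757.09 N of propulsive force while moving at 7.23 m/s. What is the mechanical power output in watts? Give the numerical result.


P = F * v
P = 757.09 * 7.23
P = 5473.7607 W

5473.7607 W


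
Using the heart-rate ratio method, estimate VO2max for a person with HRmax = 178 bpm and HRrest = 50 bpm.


VO2max = 15.3 * HRmax / HRrest
VO2max = 15.3 * 178 / 50
VO2max = 2723.4 / 50 = 54.468 mL/kg/min

54.468 mL/kg/min


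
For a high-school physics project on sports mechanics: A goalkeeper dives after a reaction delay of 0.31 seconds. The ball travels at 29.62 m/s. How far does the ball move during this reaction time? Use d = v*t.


d = v * t
d = 29.62 * 0.31
d = 9.1822 m

9.1822 m


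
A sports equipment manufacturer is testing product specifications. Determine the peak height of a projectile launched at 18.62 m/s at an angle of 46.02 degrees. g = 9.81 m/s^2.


H = (v*sin(theta))^2 / (2*g)
vy = v*sin(theta) = 18.62 * sin(46.02 deg) = 13.3986 m/s
H = vy^2 / (2*g) = 179.5231 / (2*9.81)
H = 179.5231 / 19.62 = 9.15 m

9.15 m


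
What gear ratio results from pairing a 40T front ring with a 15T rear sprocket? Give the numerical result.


GR = front_teeth / rear_teeth
GR = 40 / 15
GR = 2.6667

2.6667


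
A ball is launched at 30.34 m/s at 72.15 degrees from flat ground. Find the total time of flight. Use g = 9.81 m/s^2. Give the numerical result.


T = 2*v*sin(theta)/g
sin(theta) = sin(72.15 deg) = 0.9519
T = 2*30.34*0.9519 / 9.81
T = 57.759 / 9.81 = 5.8878 s

5.8878 s


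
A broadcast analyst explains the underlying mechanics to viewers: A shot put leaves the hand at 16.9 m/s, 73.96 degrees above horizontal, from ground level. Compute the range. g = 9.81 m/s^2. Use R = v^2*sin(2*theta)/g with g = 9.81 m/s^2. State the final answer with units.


R = v^2 * sin(2*theta) / g
Convert angle to radians: theta = 73.96 deg = 1.2908 rad
sin(2*theta) = sin(2.5817) = 0.5311
R = 16.9^2 * 0.5311 / 9.81
R = 285.61 * 0.5311 / 9.81 = 15.4626 m

15.4626 m


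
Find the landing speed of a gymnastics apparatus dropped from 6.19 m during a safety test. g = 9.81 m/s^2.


v = sqrt(2 * g * h)
v = sqrt(2 * 9.81 * 6.19)
v = sqrt(121.4478) = 11.0203 m/s

11.0203 m/s


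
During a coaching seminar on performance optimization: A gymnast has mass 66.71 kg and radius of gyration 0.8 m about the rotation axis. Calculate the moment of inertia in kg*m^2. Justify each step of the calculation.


I = m * k^2
I = 66.71 * 0.8^2
I = 66.71 * 0.64 = 42.6944 kg*m^2

42.6944 kg*m^2


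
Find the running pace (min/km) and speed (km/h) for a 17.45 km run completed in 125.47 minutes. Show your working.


Pace = time / distance = 125.47 min / 17.45 km = 7.1903 min/km
Speed = distance / time_in_hours = 17.45 / 2.0912 hr
Speed = 8.3446 km/h

7.1903 min/km, 8.3446 km/h


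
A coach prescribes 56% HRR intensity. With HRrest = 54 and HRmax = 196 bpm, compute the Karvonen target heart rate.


Target = HRrest + pct*(HRmax - HRrest)
Heart rate reserve = HRmax - HRrest = 196 - 54 = 142 bpm
Fraction = 56% = 0.56
Target = 54 + 0.56 * 142
Target = 54 + 79.52 = 133.52 bpm

133.52 bpm


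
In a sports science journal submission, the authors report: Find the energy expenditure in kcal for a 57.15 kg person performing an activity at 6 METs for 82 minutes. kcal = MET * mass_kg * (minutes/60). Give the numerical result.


kcal = MET * mass * time_hr
Convert time: 82 min = 1.3667 hr
kcal = 6 * 57.15 * 1.3667
kcal = 468.63 kcal

468.63 kcal


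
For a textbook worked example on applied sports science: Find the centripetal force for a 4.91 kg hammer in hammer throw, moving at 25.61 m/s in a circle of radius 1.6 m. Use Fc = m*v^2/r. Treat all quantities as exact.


Fc = m * v^2 / r
v^2 = 25.61^2 = 655.8721
Fc = 4.91 * 655.8721 / 1.6
Fc = 3220.332 / 1.6 = 2012.7075 N

2012.7075 N


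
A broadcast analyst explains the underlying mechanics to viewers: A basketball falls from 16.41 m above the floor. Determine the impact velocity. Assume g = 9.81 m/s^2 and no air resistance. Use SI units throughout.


v = sqrt(2 * g * h)
v = sqrt(2 * 9.81 * 16.41)
v = sqrt(321.9642) = 17.9434 m/s

17.9434 m/s


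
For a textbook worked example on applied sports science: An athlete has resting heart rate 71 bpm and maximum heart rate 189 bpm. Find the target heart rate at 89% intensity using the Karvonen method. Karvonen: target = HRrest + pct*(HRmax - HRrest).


Target = HRrest + pct*(HRmax - HRrest)
Heart rate reserve = HRmax - HRrest = 189 - 71 = 118 bpm
Fraction = 89% = 0.89
Target = 71 + 0.89 * 118
Target = 71 + 105.02 = 176.02 bpm

176.02 bpm


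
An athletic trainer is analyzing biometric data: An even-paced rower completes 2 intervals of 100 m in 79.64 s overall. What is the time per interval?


Split time = total_time / n_laps = 79.64 / 2
Split time = 39.82 s per lap

39.82 s


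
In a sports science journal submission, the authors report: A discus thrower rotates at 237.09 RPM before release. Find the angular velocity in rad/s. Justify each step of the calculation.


omega = RPM * 2 * pi / 60
omega = 237.09 * 2 * 3.14159 / 60
omega = 1489.6804 / 60 = 24.828 rad/s

24.828 rad/s


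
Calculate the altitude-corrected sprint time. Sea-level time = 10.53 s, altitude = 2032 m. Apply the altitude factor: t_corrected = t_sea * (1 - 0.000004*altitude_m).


Correction factor = 1 - 0.000004 * 2032 = 0.991872
t_corrected = t_sea * factor = 10.53 * 0.991872
t_corrected = 10.4444 s

10.4444 s


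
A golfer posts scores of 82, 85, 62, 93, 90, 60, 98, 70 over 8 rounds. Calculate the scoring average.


Average = sum / n
Sum = 640
Average = 640 / 8 = 80

80


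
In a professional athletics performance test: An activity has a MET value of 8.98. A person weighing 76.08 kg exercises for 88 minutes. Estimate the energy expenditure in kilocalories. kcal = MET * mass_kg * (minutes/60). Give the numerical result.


kcal = MET * mass * time_hr
Convert time: 88 min = 1.4667 hr
kcal = 8.98 * 76.08 * 1.4667
kcal = 1002.0243 kcal

1002.0243 kcal


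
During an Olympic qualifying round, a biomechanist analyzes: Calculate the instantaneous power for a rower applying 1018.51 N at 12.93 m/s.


P = F * v
P = 1018.51 * 12.93
P = 13169.3343 W

13169.3343 W


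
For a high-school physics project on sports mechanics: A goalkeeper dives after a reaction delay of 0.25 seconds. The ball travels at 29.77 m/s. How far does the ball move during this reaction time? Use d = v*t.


d = v * t
d = 29.77 * 0.25
d = 7.4425 m

7.4425 m


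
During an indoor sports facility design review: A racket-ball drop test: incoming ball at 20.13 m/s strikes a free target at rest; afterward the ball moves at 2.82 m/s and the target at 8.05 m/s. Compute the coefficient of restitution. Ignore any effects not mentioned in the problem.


e = (v2_after - v1_after) / (v1_before - v2_before)
Numerator = 8.05 - 2.82 = 5.23
Denominator = 20.13 - 0 = 20.13
e = 5.23 / 20.13 = 0.2598

0.2598


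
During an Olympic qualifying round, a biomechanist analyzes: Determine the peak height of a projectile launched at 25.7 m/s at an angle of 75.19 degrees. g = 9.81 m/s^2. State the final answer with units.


H = (v*sin(theta))^2 / (2*g)
vy = v*sin(theta) = 25.7 * sin(75.19 deg) = 24.8462 m/s
H = vy^2 / (2*g) = 617.3344 / (2*9.81)
H = 617.3344 / 19.62 = 31.4645 m

31.4645 m


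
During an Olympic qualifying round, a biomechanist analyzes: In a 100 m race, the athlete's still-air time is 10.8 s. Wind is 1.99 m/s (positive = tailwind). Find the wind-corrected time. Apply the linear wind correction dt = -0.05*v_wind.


dt = -0.05 * v_wind = -0.05 * 1.99 = -0.0995 s
t_corrected = t_still + dt = 10.8 + (-0.0995)
t_corrected = 10.7005 s

10.7005 s


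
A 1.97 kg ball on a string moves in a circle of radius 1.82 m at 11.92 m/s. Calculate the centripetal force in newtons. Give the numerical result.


Fc = m * v^2 / r
v^2 = 11.92^2 = 142.0864
Fc = 1.97 * 142.0864 / 1.82
Fc = 279.9102 / 1.82 = 153.7968 N

153.7968 N


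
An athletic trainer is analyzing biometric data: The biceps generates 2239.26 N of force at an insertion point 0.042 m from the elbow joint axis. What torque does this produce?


tau = F * d
tau = 2239.26 * 0.042
tau = 94.0489 N*m

94.0489 N*m


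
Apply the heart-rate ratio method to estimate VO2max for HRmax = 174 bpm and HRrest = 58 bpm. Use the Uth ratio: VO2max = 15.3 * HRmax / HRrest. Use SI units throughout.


VO2max = 15.3 * HRmax / HRrest
VO2max = 15.3 * 174 / 58
VO2max = 2662.2 / 58 = 45.9 mL/kg/min

45.9 mL/kg/min


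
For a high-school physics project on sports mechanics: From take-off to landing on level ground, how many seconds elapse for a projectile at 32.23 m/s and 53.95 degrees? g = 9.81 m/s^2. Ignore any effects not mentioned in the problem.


T = 2*v*sin(theta)/g
sin(theta) = sin(53.95 deg) = 0.8085
T = 2*32.23*0.8085 / 9.81
T = 52.1162 / 9.81 = 5.3126 s

5.3126 s


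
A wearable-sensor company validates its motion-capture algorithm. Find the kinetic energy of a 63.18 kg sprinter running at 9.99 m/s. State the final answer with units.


KE = 0.5 * m * v^2
KE = 0.5 * 63.18 * 9.99^2
KE = 0.5 * 63.18 * 99.8001 = 3152.6852 J

3152.6852 J


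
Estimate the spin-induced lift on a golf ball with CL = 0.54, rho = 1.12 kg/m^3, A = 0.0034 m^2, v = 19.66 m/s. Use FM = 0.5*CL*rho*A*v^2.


FM = 0.5 * CL * rho * A * v^2
FM = 0.5 * 0.54 * 1.12 * 0.0034 * 19.66^2
v^2 = 386.5156
FM = 0.5 * 0.54 * 1.12 * 0.0034 * 386.5156 = 0.3974 N

0.3974 N


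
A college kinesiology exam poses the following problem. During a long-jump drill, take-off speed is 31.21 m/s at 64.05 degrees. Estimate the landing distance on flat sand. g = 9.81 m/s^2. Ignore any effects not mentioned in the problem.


R = v^2 * sin(2*theta) / g
Convert angle to radians: theta = 64.05 deg = 1.1179 rad
sin(2*theta) = sin(2.2358) = 0.7869
R = 31.21^2 * 0.7869 / 9.81
R = 974.0641 * 0.7869 / 9.81 = 78.1371 m

78.1371 m


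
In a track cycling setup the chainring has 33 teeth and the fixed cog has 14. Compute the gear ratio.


GR = front_teeth / rear_teeth
GR = 33 / 14
GR = 2.3571

2.3571


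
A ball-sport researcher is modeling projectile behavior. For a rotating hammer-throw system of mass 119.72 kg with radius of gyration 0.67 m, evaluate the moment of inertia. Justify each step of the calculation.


I = m * k^2
I = 119.72 * 0.67^2
I = 119.72 * 0.4489 = 53.7423 kg*m^2

53.7423 kg*m^2


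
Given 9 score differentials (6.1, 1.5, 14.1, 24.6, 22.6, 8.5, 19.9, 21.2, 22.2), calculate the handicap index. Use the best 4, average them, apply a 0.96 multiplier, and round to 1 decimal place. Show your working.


All differentials: 6.1, 1.5, 14.1, 24.6, 22.6, 8.5, 19.9, 21.2, 22.2
Sorted: 1.5, 6.1, 8.5, 14.1, 19.9, 21.2, 22.2, 22.6, 24.6
Best 4: 1.5, 6.1, 8.5, 14.1
Average of best = 30.2 / 4 = 7.55
Raw index = 7.55 * 0.96 = 7.248
Handicap index = round(7.248, 1) = 7.2

7.2


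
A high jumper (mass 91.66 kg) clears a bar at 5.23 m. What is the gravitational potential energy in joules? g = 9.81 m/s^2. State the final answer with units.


PE = m * g * h
PE = 91.66 * 9.81 * 5.23
PE = 899.1846 * 5.23 = 4702.7355 J

4702.7355 J


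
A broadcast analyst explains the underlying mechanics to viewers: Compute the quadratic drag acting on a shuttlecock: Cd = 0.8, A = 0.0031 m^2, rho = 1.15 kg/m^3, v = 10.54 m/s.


Fd = 0.5 * Cd * rho * A * v^2
Fd = 0.5 * 0.8 * 1.15 * 0.0031 * 10.54^2
v^2 = 111.0916
Fd = 0.5 * 0.8 * 1.15 * 0.0031 * 111.0916 = 0.1584 N

0.1584 N


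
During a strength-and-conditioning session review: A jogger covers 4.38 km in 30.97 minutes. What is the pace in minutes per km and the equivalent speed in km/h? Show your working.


Pace = time / distance = 30.97 min / 4.38 km = 7.0708 min/km
Speed = distance / time_in_hours = 4.38 / 0.5162 hr
Speed = 8.4856 km/h

7.0708 min/km, 8.4856 km/h


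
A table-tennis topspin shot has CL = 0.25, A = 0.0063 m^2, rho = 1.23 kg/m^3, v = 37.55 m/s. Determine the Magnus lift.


FM = 0.5 * CL * rho * A * v^2
FM = 0.5 * 0.25 * 1.23 * 0.0063 * 37.55^2
v^2 = 1410.0025
FM = 0.5 * 0.25 * 1.23 * 0.0063 * 1410.0025 = 1.3658 N

1.3658 N


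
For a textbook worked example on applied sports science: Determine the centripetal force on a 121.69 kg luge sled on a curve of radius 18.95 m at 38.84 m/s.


Fc = m * v^2 / r
v^2 = 38.84^2 = 1508.5456
Fc = 121.69 * 1508.5456 / 18.95
Fc = 183574.9141 / 18.95 = 9687.3306 N

9687.3306 N


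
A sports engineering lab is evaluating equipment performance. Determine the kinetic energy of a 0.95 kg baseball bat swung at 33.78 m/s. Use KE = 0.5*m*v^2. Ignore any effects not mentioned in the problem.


KE = 0.5 * m * v^2
KE = 0.5 * 0.95 * 33.78^2
KE = 0.5 * 0.95 * 1141.0884 = 542.017 J

542.017 J


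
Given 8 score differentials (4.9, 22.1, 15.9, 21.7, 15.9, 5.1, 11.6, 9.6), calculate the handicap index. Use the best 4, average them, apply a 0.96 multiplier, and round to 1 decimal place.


All differentials: 4.9, 22.1, 15.9, 21.7, 15.9, 5.1, 11.6, 9.6
Sorted: 4.9, 5.1, 9.6, 11.6, 15.9, 15.9, 21.7, 22.1
Best 4: 4.9, 5.1, 9.6, 11.6
Average of best = 31.2 / 4 = 7.8
Raw index = 7.8 * 0.96 = 7.488
Handicap index = round(7.488, 1) = 7.5

7.5


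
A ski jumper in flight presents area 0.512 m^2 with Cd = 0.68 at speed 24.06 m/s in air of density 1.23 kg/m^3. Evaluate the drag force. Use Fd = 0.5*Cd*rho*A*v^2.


Fd = 0.5 * Cd * rho * A * v^2
Fd = 0.5 * 0.68 * 1.23 * 0.512 * 24.06^2
v^2 = 578.8836
Fd = 0.5 * 0.68 * 1.23 * 0.512 * 578.8836 = 123.9496 N

123.9496 N


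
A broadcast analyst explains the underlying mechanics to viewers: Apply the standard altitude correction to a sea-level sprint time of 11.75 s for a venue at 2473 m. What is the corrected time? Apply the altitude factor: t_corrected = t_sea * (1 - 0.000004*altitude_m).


Correction factor = 1 - 0.000004 * 2473 = 0.990108
t_corrected = t_sea * factor = 11.75 * 0.990108
t_corrected = 11.6338 s

11.6338 s


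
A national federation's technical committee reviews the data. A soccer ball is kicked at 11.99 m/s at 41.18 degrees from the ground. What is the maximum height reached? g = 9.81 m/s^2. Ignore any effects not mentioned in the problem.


H = (v*sin(theta))^2 / (2*g)
vy = v*sin(theta) = 11.99 * sin(41.18 deg) = 7.8945 m/s
H = vy^2 / (2*g) = 62.3237 / (2*9.81)
H = 62.3237 / 19.62 = 3.1765 m

3.1765 m


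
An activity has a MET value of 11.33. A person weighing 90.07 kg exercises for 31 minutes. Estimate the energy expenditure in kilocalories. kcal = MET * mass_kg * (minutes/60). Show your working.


kcal = MET * mass * time_hr
Convert time: 31 min = 0.5167 hr
kcal = 11.33 * 90.07 * 0.5167
kcal = 527.2548 kcal

527.2548 kcal


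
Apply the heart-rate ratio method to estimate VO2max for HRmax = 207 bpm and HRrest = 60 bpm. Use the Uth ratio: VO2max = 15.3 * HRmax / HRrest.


VO2max = 15.3 * HRmax / HRrest
VO2max = 15.3 * 207 / 60
VO2max = 3167.1 / 60 = 52.785 mL/kg/min

52.785 mL/kg/min


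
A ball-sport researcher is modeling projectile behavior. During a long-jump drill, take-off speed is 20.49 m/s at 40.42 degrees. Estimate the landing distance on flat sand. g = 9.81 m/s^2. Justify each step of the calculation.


R = v^2 * sin(2*theta) / g
Convert angle to radians: theta = 40.42 deg = 0.7055 rad
sin(2*theta) = sin(1.4109) = 0.9872
R = 20.49^2 * 0.9872 / 9.81
R = 419.8401 * 0.9872 / 9.81 = 42.2514 m

42.2514 m


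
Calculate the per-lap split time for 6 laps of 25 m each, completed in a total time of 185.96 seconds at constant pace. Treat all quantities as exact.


Split time = total_time / n_laps = 185.96 / 6
Split time = 30.9933 s per lap

30.9933 s


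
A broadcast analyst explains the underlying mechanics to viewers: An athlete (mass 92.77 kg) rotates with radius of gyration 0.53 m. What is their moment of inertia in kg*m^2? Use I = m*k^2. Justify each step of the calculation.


I = m * k^2
I = 92.77 * 0.53^2
I = 92.77 * 0.2809 = 26.0591 kg*m^2

26.0591 kg*m^2


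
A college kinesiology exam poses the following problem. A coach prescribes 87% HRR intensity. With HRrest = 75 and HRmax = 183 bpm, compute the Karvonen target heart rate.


Target = HRrest + pct*(HRmax - HRrest)
Heart rate reserve = HRmax - HRrest = 183 - 75 = 108 bpm
Fraction = 87% = 0.87
Target = 75 + 0.87 * 108
Target = 75 + 93.96 = 168.96 bpm

168.96 bpm


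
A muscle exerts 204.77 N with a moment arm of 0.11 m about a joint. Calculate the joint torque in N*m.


tau = F * d
tau = 204.77 * 0.11
tau = 22.5247 N*m

22.5247 N*m


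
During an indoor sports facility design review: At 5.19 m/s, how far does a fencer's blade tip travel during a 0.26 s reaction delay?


d = v * t
d = 5.19 * 0.26
d = 1.3494 m

1.3494 m


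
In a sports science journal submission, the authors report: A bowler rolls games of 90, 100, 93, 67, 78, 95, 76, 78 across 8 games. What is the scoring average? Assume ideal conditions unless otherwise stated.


Average = sum / n
Sum = 677
Average = 677 / 8 = 84.625

84.625


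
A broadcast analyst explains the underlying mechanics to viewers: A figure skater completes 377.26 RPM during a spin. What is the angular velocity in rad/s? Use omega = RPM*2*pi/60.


omega = RPM * 2 * pi / 60
omega = 377.26 * 2 * 3.14159 / 60
omega = 2370.3945 / 60 = 39.5066 rad/s

39.5066 rad/s
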